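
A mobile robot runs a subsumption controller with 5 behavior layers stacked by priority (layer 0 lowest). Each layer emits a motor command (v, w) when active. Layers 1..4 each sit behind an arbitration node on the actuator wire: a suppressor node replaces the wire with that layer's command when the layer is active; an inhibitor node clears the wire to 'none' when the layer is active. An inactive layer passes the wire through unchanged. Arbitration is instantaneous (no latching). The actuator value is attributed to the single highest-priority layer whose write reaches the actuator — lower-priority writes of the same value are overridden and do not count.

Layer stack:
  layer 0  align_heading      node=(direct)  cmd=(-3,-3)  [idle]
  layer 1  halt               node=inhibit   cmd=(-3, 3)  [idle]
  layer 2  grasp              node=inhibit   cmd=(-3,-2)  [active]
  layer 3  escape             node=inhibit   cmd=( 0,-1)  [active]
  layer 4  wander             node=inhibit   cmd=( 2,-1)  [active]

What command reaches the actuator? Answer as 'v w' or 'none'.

layer 0 (align_heading) idle — none
layer 1 (halt) idle — unchanged: none
layer 2 (grasp) active — inhibits: none
layer 3 (escape) active — inhibits: none
layer 4 (wander) active — inhibits: none
→ actuator none

none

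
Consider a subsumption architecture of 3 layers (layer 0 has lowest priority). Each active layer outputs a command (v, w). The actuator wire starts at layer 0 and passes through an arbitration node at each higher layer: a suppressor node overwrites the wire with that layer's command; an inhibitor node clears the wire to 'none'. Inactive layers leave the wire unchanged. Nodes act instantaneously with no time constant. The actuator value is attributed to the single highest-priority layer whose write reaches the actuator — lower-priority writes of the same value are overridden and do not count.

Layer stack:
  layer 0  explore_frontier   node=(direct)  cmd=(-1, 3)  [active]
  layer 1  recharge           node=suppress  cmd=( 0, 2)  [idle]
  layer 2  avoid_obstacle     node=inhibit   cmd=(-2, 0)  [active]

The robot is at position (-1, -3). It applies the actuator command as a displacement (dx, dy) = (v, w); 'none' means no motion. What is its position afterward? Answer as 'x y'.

-1 -3

L0 explore_frontier: active, feeds wire = (-1, 3)
L1 recharge: idle → wire stays (-1, 3)
L2 avoid_obstacle: active, inhibitor → wire = none
actuator = none
position: (-1, -3) + none = (-1, -3)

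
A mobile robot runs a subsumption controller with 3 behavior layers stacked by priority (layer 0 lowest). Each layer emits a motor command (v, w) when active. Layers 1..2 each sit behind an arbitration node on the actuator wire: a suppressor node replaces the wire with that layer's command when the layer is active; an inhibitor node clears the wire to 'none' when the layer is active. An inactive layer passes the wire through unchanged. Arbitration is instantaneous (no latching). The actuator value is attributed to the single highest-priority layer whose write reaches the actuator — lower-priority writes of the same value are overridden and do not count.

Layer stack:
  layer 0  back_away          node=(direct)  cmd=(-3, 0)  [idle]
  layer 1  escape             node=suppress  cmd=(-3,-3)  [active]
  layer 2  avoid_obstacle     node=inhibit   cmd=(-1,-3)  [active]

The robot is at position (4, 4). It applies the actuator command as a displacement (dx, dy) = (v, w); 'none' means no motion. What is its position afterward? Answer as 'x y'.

[0] back_away off; wire := none
[1] escape on (suppress); wire := (-3, -3)
[2] avoid_obstacle on (inhibit); wire := none
output none
position: (4, 4) + none = (4, 4)

4 4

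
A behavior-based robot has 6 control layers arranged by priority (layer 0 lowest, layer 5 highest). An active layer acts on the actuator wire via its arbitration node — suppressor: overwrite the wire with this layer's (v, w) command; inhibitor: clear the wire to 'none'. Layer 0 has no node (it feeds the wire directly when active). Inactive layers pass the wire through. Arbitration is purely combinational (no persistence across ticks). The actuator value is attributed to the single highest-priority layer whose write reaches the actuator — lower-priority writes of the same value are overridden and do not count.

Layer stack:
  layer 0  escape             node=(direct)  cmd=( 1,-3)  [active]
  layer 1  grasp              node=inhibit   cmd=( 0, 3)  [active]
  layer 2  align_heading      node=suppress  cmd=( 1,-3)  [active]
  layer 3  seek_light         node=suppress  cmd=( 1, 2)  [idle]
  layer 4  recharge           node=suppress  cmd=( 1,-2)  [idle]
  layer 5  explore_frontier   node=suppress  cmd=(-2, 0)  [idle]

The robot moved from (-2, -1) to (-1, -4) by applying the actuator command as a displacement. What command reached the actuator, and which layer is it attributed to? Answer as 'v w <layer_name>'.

1 -3 align_heading

displacement = (-1, -4) − (-2, -1) = (1, -3)
layer 0 (escape) active — direct: (1, -3)
layer 1 (grasp) active — inhibits: none
layer 2 (align_heading) active — suppresses: (1, -3)
layer 3 (seek_light) idle — unchanged: (1, -3)
layer 4 (recharge) idle — unchanged: (1, -3)
layer 5 (explore_frontier) idle — unchanged: (1, -3)
→ actuator (1, -3) — from layer 2 (align_heading)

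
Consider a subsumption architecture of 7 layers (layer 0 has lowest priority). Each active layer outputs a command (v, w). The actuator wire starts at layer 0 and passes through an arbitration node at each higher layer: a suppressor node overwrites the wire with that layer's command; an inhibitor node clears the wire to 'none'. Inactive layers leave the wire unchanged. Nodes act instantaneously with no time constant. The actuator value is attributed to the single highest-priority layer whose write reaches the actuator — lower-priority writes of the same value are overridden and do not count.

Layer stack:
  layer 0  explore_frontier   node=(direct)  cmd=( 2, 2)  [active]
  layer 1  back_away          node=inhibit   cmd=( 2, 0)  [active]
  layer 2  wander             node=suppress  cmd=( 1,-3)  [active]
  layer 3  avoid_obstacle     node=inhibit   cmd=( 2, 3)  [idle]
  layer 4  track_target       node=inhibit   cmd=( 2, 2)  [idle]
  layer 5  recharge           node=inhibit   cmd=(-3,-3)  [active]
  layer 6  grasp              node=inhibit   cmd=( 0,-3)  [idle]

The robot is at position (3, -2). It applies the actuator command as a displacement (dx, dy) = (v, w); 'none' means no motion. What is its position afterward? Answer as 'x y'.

3 -2

[0] explore_frontier on; wire := (2, 2)
[1] back_away on (inhibit); wire := none
[2] wander on (suppress); wire := (1, -3)
[3] avoid_obstacle off; pass (1, -3)
[4] track_target off; pass (1, -3)
[5] recharge on (inhibit); wire := none
[6] grasp off; pass none
output none
position: (3, -2) + none = (3, -2)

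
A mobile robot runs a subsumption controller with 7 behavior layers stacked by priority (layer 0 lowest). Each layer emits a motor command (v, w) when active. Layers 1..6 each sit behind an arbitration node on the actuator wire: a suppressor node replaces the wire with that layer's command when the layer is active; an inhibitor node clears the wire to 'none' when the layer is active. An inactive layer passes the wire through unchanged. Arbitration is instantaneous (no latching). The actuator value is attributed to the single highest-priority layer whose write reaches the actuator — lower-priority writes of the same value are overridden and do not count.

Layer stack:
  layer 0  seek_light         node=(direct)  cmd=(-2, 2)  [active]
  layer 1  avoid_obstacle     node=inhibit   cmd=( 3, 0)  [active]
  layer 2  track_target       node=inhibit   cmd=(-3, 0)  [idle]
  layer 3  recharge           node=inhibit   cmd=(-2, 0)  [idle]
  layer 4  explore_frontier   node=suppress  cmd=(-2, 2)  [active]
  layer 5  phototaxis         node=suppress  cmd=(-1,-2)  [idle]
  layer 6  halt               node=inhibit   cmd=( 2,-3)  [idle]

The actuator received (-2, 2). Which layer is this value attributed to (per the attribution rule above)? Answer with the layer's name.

L0 seek_light: active, feeds wire = (-2, 2)
L1 avoid_obstacle: active, inhibitor → wire = none
L2 track_target: idle → wire stays none
L3 recharge: idle → wire stays none
L4 explore_frontier: active, suppressor → wire = (-2, 2)
L5 phototaxis: idle → wire stays (-2, 2)
L6 halt: idle → wire stays (-2, 2)
actuator = (-2, 2)
last writer: layer 4 = explore_frontier

explore_frontier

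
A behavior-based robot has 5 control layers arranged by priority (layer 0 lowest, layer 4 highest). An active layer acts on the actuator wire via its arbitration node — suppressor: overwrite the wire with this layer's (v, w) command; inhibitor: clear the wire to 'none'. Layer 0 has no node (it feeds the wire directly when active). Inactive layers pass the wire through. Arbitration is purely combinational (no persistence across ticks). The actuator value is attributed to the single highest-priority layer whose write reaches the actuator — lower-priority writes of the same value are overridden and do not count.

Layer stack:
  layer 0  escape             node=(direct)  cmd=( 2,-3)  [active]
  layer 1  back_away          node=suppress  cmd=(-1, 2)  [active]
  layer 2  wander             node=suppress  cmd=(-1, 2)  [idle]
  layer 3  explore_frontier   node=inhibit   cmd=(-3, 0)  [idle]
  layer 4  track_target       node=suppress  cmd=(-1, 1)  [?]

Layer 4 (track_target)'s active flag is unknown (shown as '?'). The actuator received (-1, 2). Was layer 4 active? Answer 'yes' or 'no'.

If layer 4 is active=yes:
  actuator would be (-1, 1)
If layer 4 is active=no:
  actuator would be (-1, 2)
Observed (-1, 2), so layer 4 was idle.

no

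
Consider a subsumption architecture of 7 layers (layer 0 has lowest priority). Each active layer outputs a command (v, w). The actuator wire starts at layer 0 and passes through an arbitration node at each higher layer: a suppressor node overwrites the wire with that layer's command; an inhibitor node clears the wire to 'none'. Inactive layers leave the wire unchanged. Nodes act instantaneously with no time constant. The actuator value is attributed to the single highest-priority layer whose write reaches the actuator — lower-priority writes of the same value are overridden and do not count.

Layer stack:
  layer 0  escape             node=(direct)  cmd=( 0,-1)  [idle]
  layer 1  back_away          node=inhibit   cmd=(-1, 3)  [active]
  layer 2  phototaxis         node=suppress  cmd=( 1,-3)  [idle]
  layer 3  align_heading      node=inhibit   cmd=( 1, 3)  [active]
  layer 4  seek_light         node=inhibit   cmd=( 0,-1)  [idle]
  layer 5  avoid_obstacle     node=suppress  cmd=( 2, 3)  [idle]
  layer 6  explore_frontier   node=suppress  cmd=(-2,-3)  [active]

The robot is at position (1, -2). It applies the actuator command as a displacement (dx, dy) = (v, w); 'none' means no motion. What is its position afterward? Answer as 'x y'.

[0] escape off; wire := none
[1] back_away on (inhibit); wire := none
[2] phototaxis off; pass none
[3] align_heading on (inhibit); wire := none
[4] seek_light off; pass none
[5] avoid_obstacle off; pass none
[6] explore_frontier on (suppress); wire := (-2, -3)
output (-2, -3)
position: (1, -2) + (-2, -3) = (-1, -5)

-1 -5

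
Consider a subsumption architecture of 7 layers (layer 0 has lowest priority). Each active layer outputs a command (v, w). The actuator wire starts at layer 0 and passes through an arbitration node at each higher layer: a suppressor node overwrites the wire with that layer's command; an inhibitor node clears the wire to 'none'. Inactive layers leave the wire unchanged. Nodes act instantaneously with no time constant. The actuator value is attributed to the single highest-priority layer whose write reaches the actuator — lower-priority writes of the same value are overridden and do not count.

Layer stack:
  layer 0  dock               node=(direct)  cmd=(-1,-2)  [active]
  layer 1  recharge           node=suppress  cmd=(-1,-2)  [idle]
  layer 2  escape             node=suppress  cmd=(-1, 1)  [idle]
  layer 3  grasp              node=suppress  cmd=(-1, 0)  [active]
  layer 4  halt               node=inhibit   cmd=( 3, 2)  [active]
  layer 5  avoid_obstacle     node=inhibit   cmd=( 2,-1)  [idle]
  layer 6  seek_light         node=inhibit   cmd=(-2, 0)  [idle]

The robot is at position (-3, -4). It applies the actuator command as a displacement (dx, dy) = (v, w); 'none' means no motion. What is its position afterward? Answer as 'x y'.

-3 -4

layer 0 (dock) active — direct: (-1, -2)
layer 1 (recharge) idle — unchanged: (-1, -2)
layer 2 (escape) idle — unchanged: (-1, -2)
layer 3 (grasp) active — suppresses: (-1, 0)
layer 4 (halt) active — inhibits: none
layer 5 (avoid_obstacle) idle — unchanged: none
layer 6 (seek_light) idle — unchanged: none
→ actuator none
position: (-3, -4) + none = (-3, -4)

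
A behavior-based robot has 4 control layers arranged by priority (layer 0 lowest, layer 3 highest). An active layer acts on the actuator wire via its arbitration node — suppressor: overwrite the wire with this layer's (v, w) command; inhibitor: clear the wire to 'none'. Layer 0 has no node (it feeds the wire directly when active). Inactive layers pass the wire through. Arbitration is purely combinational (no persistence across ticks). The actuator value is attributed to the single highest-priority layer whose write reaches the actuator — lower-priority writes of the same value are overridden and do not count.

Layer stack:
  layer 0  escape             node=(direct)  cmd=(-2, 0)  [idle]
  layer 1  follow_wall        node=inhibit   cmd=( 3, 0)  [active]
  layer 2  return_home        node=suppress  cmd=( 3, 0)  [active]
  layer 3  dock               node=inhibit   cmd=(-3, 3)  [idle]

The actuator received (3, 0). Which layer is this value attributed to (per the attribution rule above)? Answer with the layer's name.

L0 escape: idle → wire = none
L1 follow_wall: active, inhibitor → wire = none
L2 return_home: active, suppressor → wire = (3, 0)
L3 dock: idle → wire stays (3, 0)
actuator = (3, 0)
last writer: layer 2 = return_home

return_home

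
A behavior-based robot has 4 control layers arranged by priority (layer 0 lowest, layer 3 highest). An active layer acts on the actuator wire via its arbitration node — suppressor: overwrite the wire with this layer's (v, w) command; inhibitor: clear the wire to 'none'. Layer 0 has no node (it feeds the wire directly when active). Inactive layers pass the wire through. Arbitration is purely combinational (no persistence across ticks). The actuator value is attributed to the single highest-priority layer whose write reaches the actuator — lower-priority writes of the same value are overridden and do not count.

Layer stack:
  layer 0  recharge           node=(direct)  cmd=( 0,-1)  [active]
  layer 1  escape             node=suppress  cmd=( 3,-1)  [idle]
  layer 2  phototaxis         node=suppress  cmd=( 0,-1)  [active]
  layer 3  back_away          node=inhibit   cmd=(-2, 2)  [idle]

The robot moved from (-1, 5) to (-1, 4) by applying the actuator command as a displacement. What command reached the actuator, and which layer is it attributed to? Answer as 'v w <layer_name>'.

displacement = (-1, 4) − (-1, 5) = (0, -1)
L0 recharge: active, feeds wire = (0, -1)
L1 escape: idle → wire stays (0, -1)
L2 phototaxis: active, suppressor → wire = (0, -1)
L3 back_away: idle → wire stays (0, -1)
actuator = (0, -1) — from layer 2 (phototaxis)

0 -1 phototaxis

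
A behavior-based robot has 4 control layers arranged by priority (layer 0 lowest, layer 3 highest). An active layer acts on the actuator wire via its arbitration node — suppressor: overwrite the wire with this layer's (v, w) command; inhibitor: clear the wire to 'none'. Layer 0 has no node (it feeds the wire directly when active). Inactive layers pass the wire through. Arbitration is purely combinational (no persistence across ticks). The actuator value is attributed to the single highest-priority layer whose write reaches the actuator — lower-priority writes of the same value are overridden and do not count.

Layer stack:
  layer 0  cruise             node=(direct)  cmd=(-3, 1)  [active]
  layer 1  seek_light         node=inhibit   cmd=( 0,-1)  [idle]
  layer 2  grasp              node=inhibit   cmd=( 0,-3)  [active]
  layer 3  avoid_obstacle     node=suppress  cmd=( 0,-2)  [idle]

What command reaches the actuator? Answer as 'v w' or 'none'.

L0 cruise: active, feeds wire = (-3, 1)
L1 seek_light: idle → wire stays (-3, 1)
L2 grasp: active, inhibitor → wire = none
L3 avoid_obstacle: idle → wire stays none
actuator = none

none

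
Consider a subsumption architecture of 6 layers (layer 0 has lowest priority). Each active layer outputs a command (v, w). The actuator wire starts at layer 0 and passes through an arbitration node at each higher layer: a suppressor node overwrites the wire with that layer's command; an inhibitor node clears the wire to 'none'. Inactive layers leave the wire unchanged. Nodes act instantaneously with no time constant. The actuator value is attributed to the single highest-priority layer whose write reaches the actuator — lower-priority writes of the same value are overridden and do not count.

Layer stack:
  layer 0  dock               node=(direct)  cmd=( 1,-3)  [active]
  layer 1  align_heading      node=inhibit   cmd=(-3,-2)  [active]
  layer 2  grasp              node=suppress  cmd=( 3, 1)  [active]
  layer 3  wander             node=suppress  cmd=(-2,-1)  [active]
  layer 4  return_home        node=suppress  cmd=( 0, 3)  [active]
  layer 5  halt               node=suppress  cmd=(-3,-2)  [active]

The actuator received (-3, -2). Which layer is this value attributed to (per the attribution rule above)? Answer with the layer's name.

halt

L0 dock: active, feeds wire = (1, -3)
L1 align_heading: active, inhibitor → wire = none
L2 grasp: active, suppressor → wire = (3, 1)
L3 wander: active, suppressor → wire = (-2, -1)
L4 return_home: active, suppressor → wire = (0, 3)
L5 halt: active, suppressor → wire = (-3, -2)
actuator = (-3, -2)
last writer: layer 5 = halt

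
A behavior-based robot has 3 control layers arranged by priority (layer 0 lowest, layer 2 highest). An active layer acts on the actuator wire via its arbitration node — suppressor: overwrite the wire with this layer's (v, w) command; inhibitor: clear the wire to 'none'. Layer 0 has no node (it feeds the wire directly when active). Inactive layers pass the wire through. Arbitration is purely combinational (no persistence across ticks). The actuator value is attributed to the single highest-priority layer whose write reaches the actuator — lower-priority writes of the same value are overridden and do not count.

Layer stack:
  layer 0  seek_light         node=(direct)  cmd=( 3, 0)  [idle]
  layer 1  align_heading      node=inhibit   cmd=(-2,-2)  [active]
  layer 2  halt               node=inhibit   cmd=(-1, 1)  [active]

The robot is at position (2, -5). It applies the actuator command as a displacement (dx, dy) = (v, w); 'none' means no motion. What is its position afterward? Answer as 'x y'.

layer 0 (seek_light) idle — none
layer 1 (align_heading) active — inhibits: none
layer 2 (halt) active — inhibits: none
→ actuator none
position: (2, -5) + none = (2, -5)

2 -5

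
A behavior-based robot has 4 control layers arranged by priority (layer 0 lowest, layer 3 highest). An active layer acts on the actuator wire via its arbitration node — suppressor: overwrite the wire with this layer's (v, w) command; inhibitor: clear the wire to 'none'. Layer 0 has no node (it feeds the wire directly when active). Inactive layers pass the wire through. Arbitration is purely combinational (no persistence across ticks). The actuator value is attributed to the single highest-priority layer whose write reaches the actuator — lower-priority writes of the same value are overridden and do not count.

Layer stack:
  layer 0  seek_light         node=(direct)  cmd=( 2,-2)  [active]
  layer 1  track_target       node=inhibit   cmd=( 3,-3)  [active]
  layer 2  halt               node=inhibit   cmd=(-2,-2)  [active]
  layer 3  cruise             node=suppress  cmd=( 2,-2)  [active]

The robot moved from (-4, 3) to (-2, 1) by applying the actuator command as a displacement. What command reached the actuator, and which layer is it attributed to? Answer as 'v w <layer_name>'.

displacement = (-2, 1) − (-4, 3) = (2, -2)
layer 0 (seek_light) active — direct: (2, -2)
layer 1 (track_target) active — inhibits: none
layer 2 (halt) active — inhibits: none
layer 3 (cruise) active — suppresses: (2, -2)
→ actuator (2, -2) — from layer 3 (cruise)

2 -2 cruise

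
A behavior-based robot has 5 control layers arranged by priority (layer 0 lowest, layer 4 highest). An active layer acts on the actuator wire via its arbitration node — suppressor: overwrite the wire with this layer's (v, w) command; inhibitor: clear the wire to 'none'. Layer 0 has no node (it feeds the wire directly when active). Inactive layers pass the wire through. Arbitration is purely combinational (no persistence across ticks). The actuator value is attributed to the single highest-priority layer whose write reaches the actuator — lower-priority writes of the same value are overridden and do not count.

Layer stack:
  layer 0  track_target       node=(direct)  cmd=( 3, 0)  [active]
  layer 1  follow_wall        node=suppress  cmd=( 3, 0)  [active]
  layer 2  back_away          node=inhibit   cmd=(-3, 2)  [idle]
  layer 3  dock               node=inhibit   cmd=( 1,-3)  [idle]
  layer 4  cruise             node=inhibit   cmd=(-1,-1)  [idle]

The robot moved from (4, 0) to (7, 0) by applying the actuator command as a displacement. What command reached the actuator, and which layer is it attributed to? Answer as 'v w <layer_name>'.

3 0 follow_wall

displacement = (7, 0) − (4, 0) = (3, 0)
layer 0 (track_target) active — direct: (3, 0)
layer 1 (follow_wall) active — suppresses: (3, 0)
layer 2 (back_away) idle — unchanged: (3, 0)
layer 3 (dock) idle — unchanged: (3, 0)
layer 4 (cruise) idle — unchanged: (3, 0)
→ actuator (3, 0) — from layer 1 (follow_wall)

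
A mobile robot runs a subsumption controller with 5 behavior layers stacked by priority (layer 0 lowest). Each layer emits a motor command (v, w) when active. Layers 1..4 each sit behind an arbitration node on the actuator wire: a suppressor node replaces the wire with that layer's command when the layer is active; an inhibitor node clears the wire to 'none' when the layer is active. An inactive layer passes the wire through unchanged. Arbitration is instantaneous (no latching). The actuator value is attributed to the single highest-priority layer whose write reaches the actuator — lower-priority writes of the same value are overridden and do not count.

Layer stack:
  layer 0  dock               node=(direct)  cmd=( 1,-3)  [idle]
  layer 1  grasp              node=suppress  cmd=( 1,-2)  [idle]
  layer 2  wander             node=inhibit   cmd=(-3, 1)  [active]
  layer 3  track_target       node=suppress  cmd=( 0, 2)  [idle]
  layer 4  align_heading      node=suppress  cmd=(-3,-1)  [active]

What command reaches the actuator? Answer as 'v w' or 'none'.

-3 -1

L0 dock: idle → wire = none
L1 grasp: idle → wire stays none
L2 wander: active, inhibitor → wire = none
L3 track_target: idle → wire stays none
L4 align_heading: active, suppressor → wire = (-3, -1)
actuator = (-3, -1)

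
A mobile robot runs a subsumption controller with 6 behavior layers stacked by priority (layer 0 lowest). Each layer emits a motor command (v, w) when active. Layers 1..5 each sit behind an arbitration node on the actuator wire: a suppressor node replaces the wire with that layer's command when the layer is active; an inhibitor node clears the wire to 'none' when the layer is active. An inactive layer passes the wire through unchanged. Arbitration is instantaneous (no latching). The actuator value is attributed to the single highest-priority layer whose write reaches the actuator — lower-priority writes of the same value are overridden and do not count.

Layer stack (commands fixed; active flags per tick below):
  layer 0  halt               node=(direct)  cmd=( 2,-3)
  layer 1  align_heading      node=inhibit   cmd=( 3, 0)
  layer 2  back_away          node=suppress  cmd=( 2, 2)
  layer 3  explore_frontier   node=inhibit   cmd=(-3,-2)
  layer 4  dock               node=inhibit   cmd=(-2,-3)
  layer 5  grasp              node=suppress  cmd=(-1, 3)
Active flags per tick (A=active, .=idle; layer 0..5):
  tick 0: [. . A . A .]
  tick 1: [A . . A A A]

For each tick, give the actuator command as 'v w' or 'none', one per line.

none
-1 3

tick 0:
  L0 halt: idle → wire = none
  L1 align_heading: idle → wire stays none
  L2 back_away: active, suppressor → wire = (2, 2)
  L3 explore_frontier: idle → wire stays (2, 2)
  L4 dock: active, inhibitor → wire = none
  L5 grasp: idle → wire stays none
  actuator = none
tick 1:
  L0 halt: active, feeds wire = (2, -3)
  L1 align_heading: idle → wire stays (2, -3)
  L2 back_away: idle → wire stays (2, -3)
  L3 explore_frontier: active, inhibitor → wire = none
  L4 dock: active, inhibitor → wire = none
  L5 grasp: active, suppressor → wire = (-1, 3)
  actuator = (-1, 3)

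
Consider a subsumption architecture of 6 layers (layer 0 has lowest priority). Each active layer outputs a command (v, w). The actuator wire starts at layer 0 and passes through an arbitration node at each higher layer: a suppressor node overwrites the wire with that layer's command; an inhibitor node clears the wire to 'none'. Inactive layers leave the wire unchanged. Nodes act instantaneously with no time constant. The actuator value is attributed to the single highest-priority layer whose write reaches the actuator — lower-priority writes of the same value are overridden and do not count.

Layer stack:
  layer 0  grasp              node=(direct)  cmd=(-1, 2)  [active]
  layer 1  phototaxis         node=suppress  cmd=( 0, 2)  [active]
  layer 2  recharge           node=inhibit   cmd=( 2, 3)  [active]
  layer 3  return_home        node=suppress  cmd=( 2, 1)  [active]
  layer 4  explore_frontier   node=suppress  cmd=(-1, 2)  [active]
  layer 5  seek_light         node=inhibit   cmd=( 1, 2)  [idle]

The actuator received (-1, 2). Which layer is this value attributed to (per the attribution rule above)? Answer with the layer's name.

[0] grasp on; wire := (-1, 2)
[1] phototaxis on (suppress); wire := (0, 2)
[2] recharge on (inhibit); wire := none
[3] return_home on (suppress); wire := (2, 1)
[4] explore_frontier on (suppress); wire := (-1, 2)
[5] seek_light off; pass (-1, 2)
output (-1, 2)
last writer: layer 4 = explore_frontier

explore_frontier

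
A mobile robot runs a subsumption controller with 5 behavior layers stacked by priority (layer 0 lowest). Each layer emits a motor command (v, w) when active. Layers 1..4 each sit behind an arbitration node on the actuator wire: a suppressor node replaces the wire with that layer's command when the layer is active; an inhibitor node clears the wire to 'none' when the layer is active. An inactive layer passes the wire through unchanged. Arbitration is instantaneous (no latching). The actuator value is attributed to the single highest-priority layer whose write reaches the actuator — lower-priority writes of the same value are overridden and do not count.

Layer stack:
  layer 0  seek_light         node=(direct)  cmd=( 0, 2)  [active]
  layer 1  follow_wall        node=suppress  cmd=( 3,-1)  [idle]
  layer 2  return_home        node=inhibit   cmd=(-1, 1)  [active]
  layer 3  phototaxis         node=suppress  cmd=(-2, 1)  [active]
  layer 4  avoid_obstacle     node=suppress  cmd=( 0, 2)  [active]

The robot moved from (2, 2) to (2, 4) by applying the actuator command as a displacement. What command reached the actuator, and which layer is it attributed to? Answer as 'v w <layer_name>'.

displacement = (2, 4) − (2, 2) = (0, 2)
layer 0 (seek_light) active — direct: (0, 2)
layer 1 (follow_wall) idle — unchanged: (0, 2)
layer 2 (return_home) active — inhibits: none
layer 3 (phototaxis) active — suppresses: (-2, 1)
layer 4 (avoid_obstacle) active — suppresses: (0, 2)
→ actuator (0, 2) — from layer 4 (avoid_obstacle)

0 2 avoid_obstacle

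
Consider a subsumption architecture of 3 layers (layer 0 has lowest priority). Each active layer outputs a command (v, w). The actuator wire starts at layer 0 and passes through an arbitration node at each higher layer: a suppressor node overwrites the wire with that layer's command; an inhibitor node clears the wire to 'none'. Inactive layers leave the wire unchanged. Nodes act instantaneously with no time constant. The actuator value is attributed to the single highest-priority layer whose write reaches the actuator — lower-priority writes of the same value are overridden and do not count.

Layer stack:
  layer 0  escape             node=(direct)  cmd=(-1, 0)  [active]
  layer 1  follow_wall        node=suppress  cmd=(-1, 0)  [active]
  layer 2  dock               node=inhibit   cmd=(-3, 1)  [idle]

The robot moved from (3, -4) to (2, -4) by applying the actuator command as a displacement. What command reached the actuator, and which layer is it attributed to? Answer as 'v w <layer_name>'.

displacement = (2, -4) − (3, -4) = (-1, 0)
L0 escape: active, feeds wire = (-1, 0)
L1 follow_wall: active, suppressor → wire = (-1, 0)
L2 dock: idle → wire stays (-1, 0)
actuator = (-1, 0) — from layer 1 (follow_wall)

-1 0 follow_wall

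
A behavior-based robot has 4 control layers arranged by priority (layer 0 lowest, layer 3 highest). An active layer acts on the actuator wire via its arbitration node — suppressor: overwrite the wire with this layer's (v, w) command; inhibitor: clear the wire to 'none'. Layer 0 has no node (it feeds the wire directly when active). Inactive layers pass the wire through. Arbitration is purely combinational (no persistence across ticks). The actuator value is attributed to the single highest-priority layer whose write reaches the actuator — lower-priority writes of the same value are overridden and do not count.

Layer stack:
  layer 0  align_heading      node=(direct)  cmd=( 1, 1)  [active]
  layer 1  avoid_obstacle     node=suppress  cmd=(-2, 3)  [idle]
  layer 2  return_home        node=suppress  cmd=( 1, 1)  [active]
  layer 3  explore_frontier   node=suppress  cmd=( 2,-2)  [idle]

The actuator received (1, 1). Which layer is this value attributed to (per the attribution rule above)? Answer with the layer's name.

return_home

layer 0 (align_heading) active — direct: (1, 1)
layer 1 (avoid_obstacle) idle — unchanged: (1, 1)
layer 2 (return_home) active — suppresses: (1, 1)
layer 3 (explore_frontier) idle — unchanged: (1, 1)
→ actuator (1, 1)
last writer: layer 2 = return_home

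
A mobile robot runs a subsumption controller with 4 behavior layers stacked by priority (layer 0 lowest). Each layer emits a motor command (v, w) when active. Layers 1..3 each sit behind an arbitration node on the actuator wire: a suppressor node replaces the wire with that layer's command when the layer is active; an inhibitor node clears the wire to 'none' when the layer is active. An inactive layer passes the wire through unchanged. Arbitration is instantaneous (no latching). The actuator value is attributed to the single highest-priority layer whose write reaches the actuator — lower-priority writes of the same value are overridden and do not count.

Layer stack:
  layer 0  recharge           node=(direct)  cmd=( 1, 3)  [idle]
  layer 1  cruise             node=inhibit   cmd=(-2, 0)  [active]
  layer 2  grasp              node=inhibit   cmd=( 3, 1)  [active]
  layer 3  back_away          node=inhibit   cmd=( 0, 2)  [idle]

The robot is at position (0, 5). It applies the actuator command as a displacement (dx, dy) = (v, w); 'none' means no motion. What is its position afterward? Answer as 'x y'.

[0] recharge off; wire := none
[1] cruise on (inhibit); wire := none
[2] grasp on (inhibit); wire := none
[3] back_away off; pass none
output none
position: (0, 5) + none = (0, 5)

0 5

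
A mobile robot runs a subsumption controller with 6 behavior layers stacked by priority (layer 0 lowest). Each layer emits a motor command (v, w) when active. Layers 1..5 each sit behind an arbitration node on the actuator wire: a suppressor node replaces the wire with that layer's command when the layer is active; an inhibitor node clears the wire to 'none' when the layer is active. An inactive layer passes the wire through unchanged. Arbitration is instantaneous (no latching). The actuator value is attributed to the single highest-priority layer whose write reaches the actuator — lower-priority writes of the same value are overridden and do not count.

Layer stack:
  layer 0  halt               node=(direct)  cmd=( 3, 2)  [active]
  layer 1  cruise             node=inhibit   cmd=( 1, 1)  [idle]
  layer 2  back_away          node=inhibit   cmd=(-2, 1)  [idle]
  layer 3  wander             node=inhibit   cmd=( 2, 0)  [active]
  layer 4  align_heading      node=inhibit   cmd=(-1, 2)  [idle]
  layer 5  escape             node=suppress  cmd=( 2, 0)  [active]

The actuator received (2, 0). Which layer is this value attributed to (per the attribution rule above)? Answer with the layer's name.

escape

layer 0 (halt) active — direct: (3, 2)
layer 1 (cruise) idle — unchanged: (3, 2)
layer 2 (back_away) idle — unchanged: (3, 2)
layer 3 (wander) active — inhibits: none
layer 4 (align_heading) idle — unchanged: none
layer 5 (escape) active — suppresses: (2, 0)
→ actuator (2, 0)
last writer: layer 5 = escape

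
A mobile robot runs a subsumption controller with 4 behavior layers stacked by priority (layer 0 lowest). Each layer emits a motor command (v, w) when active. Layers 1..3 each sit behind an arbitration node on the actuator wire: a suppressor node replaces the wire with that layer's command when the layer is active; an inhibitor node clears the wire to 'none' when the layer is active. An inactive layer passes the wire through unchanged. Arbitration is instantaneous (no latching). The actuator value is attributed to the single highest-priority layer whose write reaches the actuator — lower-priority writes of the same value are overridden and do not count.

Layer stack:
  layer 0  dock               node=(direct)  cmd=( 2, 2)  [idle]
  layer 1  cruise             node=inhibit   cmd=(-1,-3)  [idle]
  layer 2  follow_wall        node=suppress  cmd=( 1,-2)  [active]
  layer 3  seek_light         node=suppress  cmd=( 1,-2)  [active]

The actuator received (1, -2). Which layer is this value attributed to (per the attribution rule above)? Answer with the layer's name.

seek_light

[0] dock off; wire := none
[1] cruise off; pass none
[2] follow_wall on (suppress); wire := (1, -2)
[3] seek_light on (suppress); wire := (1, -2)
output (1, -2)
last writer: layer 3 = seek_light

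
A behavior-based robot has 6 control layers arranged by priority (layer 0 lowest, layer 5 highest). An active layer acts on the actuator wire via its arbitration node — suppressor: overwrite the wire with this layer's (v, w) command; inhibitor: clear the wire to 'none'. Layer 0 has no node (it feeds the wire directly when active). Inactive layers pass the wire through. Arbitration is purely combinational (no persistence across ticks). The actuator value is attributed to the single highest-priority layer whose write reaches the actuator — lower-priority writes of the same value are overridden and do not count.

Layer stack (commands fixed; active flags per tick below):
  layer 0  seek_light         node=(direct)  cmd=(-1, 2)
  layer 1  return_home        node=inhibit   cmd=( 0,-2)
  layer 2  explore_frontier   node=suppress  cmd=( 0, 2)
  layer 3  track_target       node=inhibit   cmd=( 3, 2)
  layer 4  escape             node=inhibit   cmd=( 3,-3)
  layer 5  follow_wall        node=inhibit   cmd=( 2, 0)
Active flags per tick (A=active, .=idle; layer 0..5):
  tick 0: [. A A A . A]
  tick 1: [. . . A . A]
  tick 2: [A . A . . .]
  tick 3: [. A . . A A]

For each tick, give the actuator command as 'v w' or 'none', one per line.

none
none
0 2
none

tick 0:
  [0] seek_light off; wire := none
  [1] return_home on (inhibit); wire := none
  [2] explore_frontier on (suppress); wire := (0, 2)
  [3] track_target on (inhibit); wire := none
  [4] escape off; pass none
  [5] follow_wall on (inhibit); wire := none
  output none
tick 1:
  [0] seek_light off; wire := none
  [1] return_home off; pass none
  [2] explore_frontier off; pass none
  [3] track_target on (inhibit); wire := none
  [4] escape off; pass none
  [5] follow_wall on (inhibit); wire := none
  output none
tick 2:
  [0] seek_light on; wire := (-1, 2)
  [1] return_home off; pass (-1, 2)
  [2] explore_frontier on (suppress); wire := (0, 2)
  [3] track_target off; pass (0, 2)
  [4] escape off; pass (0, 2)
  [5] follow_wall off; pass (0, 2)
  output (0, 2)
tick 3:
  [0] seek_light off; wire := none
  [1] return_home on (inhibit); wire := none
  [2] explore_frontier off; pass none
  [3] track_target off; pass none
  [4] escape on (inhibit); wire := none
  [5] follow_wall on (inhibit); wire := none
  output none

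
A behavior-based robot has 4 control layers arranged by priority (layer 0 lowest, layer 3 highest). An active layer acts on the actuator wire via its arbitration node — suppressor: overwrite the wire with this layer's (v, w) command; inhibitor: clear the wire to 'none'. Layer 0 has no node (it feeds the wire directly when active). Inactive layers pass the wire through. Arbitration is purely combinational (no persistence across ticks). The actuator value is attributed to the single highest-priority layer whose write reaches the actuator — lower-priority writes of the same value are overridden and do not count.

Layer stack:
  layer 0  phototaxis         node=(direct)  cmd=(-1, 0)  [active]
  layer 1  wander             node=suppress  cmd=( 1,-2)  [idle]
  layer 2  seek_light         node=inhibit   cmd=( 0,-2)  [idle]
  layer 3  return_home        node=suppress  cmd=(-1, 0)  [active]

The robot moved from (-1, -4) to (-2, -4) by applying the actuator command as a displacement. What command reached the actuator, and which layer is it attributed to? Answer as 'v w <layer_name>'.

-1 0 return_home

displacement = (-2, -4) − (-1, -4) = (-1, 0)
layer 0 (phototaxis) active — direct: (-1, 0)
layer 1 (wander) idle — unchanged: (-1, 0)
layer 2 (seek_light) idle — unchanged: (-1, 0)
layer 3 (return_home) active — suppresses: (-1, 0)
→ actuator (-1, 0) — from layer 3 (return_home)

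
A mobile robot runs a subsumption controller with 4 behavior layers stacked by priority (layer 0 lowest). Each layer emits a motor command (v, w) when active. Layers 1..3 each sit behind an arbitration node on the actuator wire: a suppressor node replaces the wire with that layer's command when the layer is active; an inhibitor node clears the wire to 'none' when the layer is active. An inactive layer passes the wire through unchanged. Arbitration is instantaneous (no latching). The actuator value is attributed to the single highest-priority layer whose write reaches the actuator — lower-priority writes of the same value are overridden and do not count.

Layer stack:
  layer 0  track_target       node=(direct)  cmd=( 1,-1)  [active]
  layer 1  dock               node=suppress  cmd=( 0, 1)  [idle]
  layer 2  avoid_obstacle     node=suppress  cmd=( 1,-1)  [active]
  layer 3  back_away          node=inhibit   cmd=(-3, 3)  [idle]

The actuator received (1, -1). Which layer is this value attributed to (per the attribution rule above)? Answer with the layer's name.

L0 track_target: active, feeds wire = (1, -1)
L1 dock: idle → wire stays (1, -1)
L2 avoid_obstacle: active, suppressor → wire = (1, -1)
L3 back_away: idle → wire stays (1, -1)
actuator = (1, -1)
last writer: layer 2 = avoid_obstacle

avoid_obstacle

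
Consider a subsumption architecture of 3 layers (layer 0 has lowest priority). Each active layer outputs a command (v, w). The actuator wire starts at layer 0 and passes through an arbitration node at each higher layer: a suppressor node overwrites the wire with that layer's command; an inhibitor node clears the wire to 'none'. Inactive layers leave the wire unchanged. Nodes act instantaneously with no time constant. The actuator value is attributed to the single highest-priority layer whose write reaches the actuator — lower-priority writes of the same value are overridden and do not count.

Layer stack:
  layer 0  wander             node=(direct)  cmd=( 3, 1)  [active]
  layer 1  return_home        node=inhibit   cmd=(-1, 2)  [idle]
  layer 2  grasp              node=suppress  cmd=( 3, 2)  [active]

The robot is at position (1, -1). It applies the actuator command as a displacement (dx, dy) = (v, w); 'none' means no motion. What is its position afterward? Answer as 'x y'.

4 1

[0] wander on; wire := (3, 1)
[1] return_home off; pass (3, 1)
[2] grasp on (suppress); wire := (3, 2)
output (3, 2)
position: (1, -1) + (3, 2) = (4, 1)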